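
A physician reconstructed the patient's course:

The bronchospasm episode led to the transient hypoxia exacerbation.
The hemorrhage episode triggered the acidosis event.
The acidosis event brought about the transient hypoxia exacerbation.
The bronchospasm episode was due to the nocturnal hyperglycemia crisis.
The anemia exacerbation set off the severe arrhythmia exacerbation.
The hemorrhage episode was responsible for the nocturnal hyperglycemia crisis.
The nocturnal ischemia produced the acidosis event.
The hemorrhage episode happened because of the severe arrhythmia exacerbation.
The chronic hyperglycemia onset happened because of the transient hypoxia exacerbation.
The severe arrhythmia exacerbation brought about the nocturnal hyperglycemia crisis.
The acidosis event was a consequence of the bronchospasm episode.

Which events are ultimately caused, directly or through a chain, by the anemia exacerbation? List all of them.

Direct effects: the severe arrhythmia exacerbation.
2 steps out: the hemorrhage episode, the nocturnal hyperglycemia crisis.
3 steps out: the bronchospasm episode, the acidosis event.
4 steps out: the transient hypoxia exacerbation.
5 steps out: the chronic hyperglycemia onset.
Not reachable from it: the nocturnal ischemia.

the acidosis event, the bronchospasm episode, the chronic hyperglycemia onset, the hemorrhage episode, the nocturnal hyperglycemia crisis, the severe arrhythmia exacerbation, the transient hypoxia exacerbation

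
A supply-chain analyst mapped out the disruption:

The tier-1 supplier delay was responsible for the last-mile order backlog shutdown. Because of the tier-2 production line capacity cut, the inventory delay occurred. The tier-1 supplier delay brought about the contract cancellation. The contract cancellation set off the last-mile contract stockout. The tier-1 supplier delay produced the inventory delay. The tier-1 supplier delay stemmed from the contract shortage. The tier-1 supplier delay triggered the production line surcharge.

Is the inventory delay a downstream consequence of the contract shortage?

There is a causal chain: the contract shortage → the tier-1 supplier delay → the inventory delay.

Yes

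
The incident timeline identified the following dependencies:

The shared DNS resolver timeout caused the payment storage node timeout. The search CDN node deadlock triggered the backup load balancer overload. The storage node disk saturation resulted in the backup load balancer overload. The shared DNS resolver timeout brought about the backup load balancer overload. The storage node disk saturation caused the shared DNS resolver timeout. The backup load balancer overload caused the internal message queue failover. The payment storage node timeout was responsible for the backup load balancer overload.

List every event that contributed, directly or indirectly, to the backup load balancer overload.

the payment storage node timeout, the search CDN node deadlock, the shared DNS resolver timeout, the storage node disk saturation

Immediate causes of the backup load balancer overload: the storage node disk saturation, the shared DNS resolver timeout, the payment storage node timeout, the search CDN node deadlock.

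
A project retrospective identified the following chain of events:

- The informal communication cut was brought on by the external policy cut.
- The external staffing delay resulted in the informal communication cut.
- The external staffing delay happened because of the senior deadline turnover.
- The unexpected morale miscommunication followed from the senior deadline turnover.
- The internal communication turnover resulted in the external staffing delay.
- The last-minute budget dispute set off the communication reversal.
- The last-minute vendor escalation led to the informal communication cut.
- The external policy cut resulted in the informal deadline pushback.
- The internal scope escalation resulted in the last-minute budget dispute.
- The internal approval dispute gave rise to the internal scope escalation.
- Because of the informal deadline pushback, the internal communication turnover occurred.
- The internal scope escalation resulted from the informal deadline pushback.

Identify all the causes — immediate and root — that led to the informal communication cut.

Immediate causes of the informal communication cut: the external policy cut, the last-minute vendor escalation, the external staffing delay.
Further upstream: the informal deadline pushback, the internal communication turnover, the senior deadline turnover.

the external policy cut, the external staffing delay, the informal deadline pushback, the internal communication turnover, the last-minute vendor escalation, the senior deadline turnover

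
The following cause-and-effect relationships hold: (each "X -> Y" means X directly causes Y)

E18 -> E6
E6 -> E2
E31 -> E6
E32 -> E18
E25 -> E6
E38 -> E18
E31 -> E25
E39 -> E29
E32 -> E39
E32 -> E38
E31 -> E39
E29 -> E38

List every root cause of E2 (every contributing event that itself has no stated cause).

E31, E32

Tracing upstream from E2: E2 ← E6 ← E18 ← E32.
A separate upstream branch: E2 ← E6 ← E31.
Each of those chain origins has no stated cause.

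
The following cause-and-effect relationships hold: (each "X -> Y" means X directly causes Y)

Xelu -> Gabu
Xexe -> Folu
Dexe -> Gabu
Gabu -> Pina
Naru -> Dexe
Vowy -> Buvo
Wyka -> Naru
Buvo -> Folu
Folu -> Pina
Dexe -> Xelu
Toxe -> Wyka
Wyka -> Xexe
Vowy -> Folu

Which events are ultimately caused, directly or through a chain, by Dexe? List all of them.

Direct effects: Xelu, Gabu.
2 steps out: Pina.
Not reachable from it: Toxe, Vowy, Wyka, Xexe, Naru, Buvo, Folu.

Gabu, Pina, Xelu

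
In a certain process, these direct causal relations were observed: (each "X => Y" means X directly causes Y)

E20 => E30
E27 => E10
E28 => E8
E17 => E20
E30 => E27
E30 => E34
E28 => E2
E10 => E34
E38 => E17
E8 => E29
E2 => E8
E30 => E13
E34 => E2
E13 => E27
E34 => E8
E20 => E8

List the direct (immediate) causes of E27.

Upstream contributors include E38, E17, E20, but only E13, E30 feed directly into E27.

E13, E30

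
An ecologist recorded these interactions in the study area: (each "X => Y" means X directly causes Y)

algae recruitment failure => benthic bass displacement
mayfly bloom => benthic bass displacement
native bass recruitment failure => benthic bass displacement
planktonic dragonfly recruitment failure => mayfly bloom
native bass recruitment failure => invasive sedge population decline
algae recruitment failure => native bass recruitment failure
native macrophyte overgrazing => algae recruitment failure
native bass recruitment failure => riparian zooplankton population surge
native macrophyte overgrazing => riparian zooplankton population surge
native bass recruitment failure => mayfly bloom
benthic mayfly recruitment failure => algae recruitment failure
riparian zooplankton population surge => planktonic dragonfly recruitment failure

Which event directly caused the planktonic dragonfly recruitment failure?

Upstream contributors include the benthic mayfly recruitment failure, the native macrophyte overgrazing, the algae recruitment failure, the native bass recruitment failure, but only the riparian zooplankton population surge feeds directly into the planktonic dragonfly recruitment failure.

the riparian zooplankton population surge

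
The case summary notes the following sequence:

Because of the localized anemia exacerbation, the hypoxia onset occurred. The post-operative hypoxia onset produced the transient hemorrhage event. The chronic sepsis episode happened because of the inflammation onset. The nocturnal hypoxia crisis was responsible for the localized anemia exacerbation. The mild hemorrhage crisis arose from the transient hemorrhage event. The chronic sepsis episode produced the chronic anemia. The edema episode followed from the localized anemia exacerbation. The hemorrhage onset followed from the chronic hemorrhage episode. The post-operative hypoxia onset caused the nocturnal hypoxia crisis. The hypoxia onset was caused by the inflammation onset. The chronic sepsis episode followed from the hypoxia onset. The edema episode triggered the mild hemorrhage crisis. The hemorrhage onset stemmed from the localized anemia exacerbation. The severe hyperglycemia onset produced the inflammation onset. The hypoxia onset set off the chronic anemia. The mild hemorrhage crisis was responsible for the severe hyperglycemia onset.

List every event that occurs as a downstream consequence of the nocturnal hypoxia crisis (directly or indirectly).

the chronic anemia, the chronic sepsis episode, the edema episode, the hemorrhage onset, the hypoxia onset, the inflammation onset, the localized anemia exacerbation, the mild hemorrhage crisis, the severe hyperglycemia onset

Direct effects: the localized anemia exacerbation.
2 steps out: the edema episode, the hemorrhage onset, the hypoxia onset.
3 steps out: the mild hemorrhage crisis, the chronic sepsis episode, the chronic anemia.
4 steps out: the severe hyperglycemia onset.
5 steps out: the inflammation onset.
Not reachable from it: the post-operative hypoxia onset, the transient hemorrhage event, the chronic hemorrhage episode.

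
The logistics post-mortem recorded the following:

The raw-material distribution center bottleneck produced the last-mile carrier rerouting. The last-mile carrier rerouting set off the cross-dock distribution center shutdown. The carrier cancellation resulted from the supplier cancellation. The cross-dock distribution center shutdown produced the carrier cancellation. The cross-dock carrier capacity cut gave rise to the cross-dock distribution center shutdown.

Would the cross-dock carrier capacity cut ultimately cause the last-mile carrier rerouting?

The cross-dock carrier capacity cut leads to the cross-dock distribution center shutdown, the carrier cancellation; the last-mile carrier rerouting is not among them.

No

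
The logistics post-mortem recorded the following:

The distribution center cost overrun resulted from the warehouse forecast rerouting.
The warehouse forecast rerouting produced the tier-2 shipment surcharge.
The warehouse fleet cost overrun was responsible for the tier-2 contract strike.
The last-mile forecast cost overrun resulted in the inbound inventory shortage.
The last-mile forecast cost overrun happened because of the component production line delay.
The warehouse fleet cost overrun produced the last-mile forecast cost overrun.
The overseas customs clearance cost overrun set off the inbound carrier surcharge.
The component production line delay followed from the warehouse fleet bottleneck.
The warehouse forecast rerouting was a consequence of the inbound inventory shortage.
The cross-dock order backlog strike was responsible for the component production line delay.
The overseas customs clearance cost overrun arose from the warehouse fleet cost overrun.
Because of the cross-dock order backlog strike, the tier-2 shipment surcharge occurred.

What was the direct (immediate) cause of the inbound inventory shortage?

Upstream contributors include the warehouse fleet cost overrun, the cross-dock order backlog strike, the warehouse fleet bottleneck, the component production line delay, but only the last-mile forecast cost overrun feeds directly into the inbound inventory shortage.

the last-mile forecast cost overrun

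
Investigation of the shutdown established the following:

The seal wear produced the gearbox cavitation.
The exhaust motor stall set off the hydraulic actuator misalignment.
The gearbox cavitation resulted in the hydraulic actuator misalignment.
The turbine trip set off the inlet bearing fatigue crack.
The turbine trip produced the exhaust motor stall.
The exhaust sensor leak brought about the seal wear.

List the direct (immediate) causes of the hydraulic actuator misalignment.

the exhaust motor stall, the gearbox cavitation

Upstream contributors include the exhaust sensor leak, the seal wear, the turbine trip, but only the exhaust motor stall, the gearbox cavitation feed directly into the hydraulic actuator misalignment.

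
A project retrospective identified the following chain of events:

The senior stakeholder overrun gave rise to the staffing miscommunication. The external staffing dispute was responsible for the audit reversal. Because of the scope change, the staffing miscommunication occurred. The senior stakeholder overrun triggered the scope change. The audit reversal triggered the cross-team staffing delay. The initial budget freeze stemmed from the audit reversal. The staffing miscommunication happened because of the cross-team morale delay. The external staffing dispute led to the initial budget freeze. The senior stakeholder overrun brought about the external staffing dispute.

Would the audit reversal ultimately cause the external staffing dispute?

The audit reversal leads to the cross-team staffing delay, the initial budget freeze; the external staffing dispute is not among them.

No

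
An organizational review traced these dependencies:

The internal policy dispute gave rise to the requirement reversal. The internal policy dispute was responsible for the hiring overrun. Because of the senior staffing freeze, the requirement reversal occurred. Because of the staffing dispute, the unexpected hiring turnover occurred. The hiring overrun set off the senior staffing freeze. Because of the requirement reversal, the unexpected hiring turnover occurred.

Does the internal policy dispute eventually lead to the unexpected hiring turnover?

There is a causal chain: the internal policy dispute → the requirement reversal → the unexpected hiring turnover.

Yes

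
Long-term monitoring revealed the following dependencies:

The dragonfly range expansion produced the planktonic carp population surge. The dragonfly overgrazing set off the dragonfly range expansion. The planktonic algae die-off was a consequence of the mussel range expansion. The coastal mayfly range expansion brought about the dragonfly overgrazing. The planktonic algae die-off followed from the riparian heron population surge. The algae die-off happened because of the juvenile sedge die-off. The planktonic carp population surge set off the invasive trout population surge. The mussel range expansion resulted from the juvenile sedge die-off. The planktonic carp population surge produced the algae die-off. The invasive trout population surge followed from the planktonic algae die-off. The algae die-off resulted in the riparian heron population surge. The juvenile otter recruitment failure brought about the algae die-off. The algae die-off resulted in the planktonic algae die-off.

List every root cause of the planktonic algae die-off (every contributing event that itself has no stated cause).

Tracing upstream from the planktonic algae die-off: the planktonic algae die-off ← the algae die-off ← the planktonic carp population surge ← the dragonfly range expansion ← the dragonfly overgrazing ← the coastal mayfly range expansion.
A separate upstream branch: the planktonic algae die-off ← the algae die-off ← the juvenile otter recruitment failure.
A separate upstream branch: the planktonic algae die-off ← the mussel range expansion ← the juvenile sedge die-off.
Each of those chain origins has no stated cause.

the coastal mayfly range expansion, the juvenile otter recruitment failure, the juvenile sedge die-off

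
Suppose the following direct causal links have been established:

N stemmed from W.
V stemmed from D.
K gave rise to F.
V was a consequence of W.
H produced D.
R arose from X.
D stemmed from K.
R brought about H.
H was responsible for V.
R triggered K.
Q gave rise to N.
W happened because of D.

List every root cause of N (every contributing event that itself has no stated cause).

Tracing upstream from N: N ← W ← D ← H ← R ← X.
A separate upstream branch: N ← Q.
Each of those chain origins has no stated cause.

Q, X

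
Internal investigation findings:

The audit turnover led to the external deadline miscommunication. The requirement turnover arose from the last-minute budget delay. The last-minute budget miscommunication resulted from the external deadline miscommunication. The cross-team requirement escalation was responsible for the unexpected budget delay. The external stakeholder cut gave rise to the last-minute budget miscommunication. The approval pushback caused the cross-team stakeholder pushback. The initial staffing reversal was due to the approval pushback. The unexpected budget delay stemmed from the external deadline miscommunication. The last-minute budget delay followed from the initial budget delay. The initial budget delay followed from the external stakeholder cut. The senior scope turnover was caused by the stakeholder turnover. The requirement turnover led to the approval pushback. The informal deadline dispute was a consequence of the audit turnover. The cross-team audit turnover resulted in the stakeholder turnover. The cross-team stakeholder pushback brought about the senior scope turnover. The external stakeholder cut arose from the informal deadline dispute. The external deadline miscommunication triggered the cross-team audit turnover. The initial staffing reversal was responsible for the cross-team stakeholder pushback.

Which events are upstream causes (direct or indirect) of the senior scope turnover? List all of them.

Immediate causes of the senior scope turnover: the stakeholder turnover, the cross-team stakeholder pushback.
Further upstream: the audit turnover, the external deadline miscommunication, the cross-team audit turnover, the informal deadline dispute, the external stakeholder cut, the initial budget delay, the last-minute budget delay, the requirement turnover, the approval pushback, the initial staffing reversal.

the approval pushback, the audit turnover, the cross-team audit turnover, the cross-team stakeholder pushback, the external deadline miscommunication, the external stakeholder cut, the informal deadline dispute, the initial budget delay, the initial staffing reversal, the last-minute budget delay, the requirement turnover, the stakeholder turnover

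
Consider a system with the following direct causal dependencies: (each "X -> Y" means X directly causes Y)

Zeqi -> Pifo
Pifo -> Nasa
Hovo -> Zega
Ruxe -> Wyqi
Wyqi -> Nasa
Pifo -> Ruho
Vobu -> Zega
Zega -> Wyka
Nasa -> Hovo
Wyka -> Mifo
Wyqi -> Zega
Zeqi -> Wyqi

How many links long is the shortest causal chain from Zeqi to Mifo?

Shortest chain: Zeqi → Wyqi → Zega → Wyka → Mifo.

4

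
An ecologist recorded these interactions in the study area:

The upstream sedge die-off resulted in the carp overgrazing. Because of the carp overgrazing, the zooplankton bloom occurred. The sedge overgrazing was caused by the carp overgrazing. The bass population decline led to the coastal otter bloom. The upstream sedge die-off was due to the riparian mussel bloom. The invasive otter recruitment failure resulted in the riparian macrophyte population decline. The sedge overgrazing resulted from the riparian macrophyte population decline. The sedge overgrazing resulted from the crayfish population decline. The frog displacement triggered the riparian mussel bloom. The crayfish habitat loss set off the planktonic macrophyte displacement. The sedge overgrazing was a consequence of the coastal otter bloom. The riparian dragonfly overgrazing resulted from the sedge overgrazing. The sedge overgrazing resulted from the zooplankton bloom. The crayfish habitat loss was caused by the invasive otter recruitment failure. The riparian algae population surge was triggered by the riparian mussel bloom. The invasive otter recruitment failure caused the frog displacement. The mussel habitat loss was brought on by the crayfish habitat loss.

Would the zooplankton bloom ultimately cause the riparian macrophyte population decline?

No

The zooplankton bloom leads to the sedge overgrazing, the riparian dragonfly overgrazing; the riparian macrophyte population decline is not among them.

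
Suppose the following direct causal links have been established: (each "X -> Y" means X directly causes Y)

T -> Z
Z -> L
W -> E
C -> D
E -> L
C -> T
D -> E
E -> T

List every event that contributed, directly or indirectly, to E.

Immediate causes of E: D, W.
Further upstream: C.

C, D, W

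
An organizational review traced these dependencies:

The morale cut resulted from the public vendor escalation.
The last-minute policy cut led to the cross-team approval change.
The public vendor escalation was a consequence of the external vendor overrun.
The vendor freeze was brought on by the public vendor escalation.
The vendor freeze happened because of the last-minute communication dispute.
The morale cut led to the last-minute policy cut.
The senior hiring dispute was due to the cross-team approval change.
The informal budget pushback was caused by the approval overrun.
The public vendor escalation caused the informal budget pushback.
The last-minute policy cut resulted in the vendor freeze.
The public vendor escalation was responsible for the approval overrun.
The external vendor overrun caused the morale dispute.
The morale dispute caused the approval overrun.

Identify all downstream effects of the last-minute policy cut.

Direct effects: the cross-team approval change, the vendor freeze.
2 steps out: the senior hiring dispute.
Not reachable from it: the last-minute communication dispute, the external vendor overrun, the morale dispute, the public vendor escalation, the morale cut, the approval overrun, the informal budget pushback.

the cross-team approval change, the senior hiring dispute, the vendor freeze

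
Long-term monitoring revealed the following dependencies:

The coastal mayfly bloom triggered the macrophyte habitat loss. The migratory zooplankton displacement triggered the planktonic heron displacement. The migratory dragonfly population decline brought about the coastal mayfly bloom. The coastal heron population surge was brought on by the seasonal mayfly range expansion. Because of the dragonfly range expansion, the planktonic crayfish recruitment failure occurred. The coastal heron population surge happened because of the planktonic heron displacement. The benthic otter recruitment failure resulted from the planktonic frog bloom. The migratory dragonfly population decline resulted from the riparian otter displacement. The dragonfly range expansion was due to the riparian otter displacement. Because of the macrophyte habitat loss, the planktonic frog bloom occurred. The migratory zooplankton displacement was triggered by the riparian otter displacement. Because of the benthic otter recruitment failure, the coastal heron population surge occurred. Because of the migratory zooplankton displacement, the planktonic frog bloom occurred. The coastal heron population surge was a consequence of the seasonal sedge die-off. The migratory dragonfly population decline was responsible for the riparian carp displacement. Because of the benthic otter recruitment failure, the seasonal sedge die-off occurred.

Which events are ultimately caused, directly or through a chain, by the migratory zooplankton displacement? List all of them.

Direct effects: the planktonic frog bloom, the planktonic heron displacement.
2 steps out: the benthic otter recruitment failure, the coastal heron population surge.
3 steps out: the seasonal sedge die-off.
Not reachable from it: the riparian otter displacement, the dragonfly range expansion, the migratory dragonfly population decline, the riparian carp displacement, the coastal mayfly bloom, the macrophyte habitat loss, the planktonic crayfish recruitment failure, the seasonal mayfly range expansion.

the benthic otter recruitment failure, the coastal heron population surge, the planktonic frog bloom, the planktonic heron displacement, the seasonal sedge die-off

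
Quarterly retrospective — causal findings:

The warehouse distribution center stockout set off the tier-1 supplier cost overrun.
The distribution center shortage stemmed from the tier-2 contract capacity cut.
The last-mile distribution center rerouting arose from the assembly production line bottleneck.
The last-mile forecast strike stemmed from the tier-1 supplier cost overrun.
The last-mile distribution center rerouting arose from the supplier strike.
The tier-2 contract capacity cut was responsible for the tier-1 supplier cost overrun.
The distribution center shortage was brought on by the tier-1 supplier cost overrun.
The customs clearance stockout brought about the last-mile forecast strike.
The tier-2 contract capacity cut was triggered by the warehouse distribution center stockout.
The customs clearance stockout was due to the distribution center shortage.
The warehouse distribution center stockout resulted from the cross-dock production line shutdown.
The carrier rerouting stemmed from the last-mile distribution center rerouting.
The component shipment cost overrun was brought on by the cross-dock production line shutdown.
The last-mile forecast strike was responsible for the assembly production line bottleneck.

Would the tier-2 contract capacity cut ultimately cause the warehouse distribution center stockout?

The tier-2 contract capacity cut leads to the tier-1 supplier cost overrun, the distribution center shortage, the customs clearance stockout, the last-mile forecast strike, the assembly production line bottleneck, the last-mile distribution center rerouting, the carrier rerouting; the warehouse distribution center stockout is not among them.

No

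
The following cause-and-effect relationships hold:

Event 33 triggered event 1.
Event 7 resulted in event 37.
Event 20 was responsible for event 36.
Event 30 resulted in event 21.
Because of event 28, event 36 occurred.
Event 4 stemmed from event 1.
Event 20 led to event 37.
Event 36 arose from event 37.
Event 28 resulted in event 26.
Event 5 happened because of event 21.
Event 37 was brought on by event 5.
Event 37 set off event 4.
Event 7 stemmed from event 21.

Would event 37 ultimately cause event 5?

Event 37 leads to event 4, event 36; event 5 is not among them.

No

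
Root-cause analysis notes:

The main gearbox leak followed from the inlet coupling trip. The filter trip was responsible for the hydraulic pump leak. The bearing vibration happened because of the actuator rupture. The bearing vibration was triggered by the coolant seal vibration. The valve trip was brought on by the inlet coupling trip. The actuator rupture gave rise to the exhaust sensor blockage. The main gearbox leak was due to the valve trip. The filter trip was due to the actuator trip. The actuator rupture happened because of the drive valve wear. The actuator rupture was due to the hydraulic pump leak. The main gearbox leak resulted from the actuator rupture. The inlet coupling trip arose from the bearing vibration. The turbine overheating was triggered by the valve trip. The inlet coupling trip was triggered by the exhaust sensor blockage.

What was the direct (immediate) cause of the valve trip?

Upstream contributors include the drive valve wear, the actuator trip, the filter trip, the hydraulic pump leak, the actuator rupture, the coolant seal vibration, the exhaust sensor blockage, the bearing vibration, but only the inlet coupling trip feeds directly into the valve trip.

the inlet coupling trip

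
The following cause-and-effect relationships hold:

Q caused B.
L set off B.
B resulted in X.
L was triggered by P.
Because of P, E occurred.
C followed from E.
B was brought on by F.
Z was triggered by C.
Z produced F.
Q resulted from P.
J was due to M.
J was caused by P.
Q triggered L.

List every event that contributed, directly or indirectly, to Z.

Immediate cause of Z: C.
Further upstream: P, E.

C, E, P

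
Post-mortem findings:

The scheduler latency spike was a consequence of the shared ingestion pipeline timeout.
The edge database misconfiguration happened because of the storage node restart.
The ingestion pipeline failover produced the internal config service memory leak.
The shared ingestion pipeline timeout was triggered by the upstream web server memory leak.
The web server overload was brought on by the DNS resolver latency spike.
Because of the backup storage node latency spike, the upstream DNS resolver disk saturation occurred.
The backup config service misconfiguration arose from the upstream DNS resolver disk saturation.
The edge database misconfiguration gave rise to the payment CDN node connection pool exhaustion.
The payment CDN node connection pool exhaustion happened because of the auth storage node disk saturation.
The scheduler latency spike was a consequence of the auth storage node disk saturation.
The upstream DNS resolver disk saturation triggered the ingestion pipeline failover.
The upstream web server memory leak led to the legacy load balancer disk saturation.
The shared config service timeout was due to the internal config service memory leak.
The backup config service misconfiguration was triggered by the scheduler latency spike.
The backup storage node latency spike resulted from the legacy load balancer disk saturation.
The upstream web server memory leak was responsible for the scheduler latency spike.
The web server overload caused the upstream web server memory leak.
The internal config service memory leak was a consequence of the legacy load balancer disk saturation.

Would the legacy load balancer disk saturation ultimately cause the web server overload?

The legacy load balancer disk saturation leads to the backup storage node latency spike, the upstream DNS resolver disk saturation, the ingestion pipeline failover, the backup config service misconfiguration, the internal config service memory leak, the shared config service timeout; the web server overload is not among them.

No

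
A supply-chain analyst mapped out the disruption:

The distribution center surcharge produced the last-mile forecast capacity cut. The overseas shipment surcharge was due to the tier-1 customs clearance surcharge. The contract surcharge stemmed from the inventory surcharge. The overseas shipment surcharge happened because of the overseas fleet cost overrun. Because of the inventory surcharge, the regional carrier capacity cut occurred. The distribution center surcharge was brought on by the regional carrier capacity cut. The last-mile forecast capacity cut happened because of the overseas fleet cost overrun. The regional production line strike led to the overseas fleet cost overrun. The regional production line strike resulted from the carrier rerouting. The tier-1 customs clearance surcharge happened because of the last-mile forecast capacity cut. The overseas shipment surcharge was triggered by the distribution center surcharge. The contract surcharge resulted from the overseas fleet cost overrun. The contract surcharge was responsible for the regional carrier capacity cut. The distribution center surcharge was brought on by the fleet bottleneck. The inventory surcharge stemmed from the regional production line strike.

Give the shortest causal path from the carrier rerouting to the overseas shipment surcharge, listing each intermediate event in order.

the carrier rerouting → the regional production line strike
the regional production line strike → the overseas fleet cost overrun
the overseas fleet cost overrun → the overseas shipment surcharge
Length: 3 steps.

the carrier rerouting → the regional production line strike → the overseas fleet cost overrun → the overseas shipment surcharge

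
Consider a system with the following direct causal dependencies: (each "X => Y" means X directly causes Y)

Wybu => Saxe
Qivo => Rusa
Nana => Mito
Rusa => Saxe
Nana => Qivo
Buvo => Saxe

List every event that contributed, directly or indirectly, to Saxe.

Buvo, Nana, Qivo, Rusa, Wybu

Immediate causes of Saxe: Wybu, Rusa, Buvo.
Further upstream: Nana, Qivo.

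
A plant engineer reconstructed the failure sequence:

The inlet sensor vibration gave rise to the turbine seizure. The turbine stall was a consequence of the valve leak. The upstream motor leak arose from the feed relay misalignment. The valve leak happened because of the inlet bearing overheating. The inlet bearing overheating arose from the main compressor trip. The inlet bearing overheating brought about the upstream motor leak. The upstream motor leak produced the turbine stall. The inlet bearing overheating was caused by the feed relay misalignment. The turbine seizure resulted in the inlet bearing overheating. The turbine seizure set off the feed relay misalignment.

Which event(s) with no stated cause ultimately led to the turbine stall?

Tracing upstream from the turbine stall: the turbine stall ← the valve leak ← the inlet bearing overheating ← the main compressor trip.
A separate upstream branch: the turbine stall ← the valve leak ← the inlet bearing overheating ← the turbine seizure ← the inlet sensor vibration.
Each of those chain origins has no stated cause.

the inlet sensor vibration, the main compressor trip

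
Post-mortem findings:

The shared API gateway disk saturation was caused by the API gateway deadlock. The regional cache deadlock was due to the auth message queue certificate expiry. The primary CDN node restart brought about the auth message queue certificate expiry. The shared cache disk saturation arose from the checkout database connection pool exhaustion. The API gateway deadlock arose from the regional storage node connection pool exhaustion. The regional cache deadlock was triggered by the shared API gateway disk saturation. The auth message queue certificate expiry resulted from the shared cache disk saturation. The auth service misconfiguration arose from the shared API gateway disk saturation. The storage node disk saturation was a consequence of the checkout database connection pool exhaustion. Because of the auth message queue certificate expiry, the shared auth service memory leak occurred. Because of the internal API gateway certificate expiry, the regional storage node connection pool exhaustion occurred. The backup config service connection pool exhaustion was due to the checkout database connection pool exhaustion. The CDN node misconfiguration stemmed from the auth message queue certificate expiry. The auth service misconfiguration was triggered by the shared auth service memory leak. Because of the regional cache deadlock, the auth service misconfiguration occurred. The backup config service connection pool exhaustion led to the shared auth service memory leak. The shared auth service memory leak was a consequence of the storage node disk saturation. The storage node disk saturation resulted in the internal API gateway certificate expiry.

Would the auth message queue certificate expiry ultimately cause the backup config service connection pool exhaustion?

The auth message queue certificate expiry leads to the shared auth service memory leak, the regional cache deadlock, the auth service misconfiguration, the CDN node misconfiguration; the backup config service connection pool exhaustion is not among them.

No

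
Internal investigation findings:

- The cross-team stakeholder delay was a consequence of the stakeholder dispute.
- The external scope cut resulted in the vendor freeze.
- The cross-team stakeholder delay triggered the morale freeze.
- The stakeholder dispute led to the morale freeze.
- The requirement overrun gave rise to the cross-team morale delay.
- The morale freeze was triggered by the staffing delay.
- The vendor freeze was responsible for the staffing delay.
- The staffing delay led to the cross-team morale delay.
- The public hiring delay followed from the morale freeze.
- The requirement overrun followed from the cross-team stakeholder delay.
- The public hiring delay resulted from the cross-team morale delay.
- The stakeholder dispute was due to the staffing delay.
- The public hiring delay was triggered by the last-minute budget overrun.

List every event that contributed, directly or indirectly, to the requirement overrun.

Immediate cause of the requirement overrun: the cross-team stakeholder delay.
Further upstream: the external scope cut, the vendor freeze, the staffing delay, the stakeholder dispute.

the cross-team stakeholder delay, the external scope cut, the staffing delay, the stakeholder dispute, the vendor freeze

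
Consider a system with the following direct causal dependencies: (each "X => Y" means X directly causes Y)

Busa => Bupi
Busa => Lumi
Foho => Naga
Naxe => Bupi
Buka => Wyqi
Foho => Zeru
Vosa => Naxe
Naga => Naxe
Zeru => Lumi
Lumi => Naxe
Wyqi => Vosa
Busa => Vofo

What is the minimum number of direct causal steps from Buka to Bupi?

Shortest chain: Buka → Wyqi → Vosa → Naxe → Bupi.

4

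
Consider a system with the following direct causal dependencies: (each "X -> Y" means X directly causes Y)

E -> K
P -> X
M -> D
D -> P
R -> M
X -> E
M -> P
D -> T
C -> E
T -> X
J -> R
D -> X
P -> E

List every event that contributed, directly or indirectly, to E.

C, D, J, M, P, R, T, X

Immediate causes of E: P, X, C.
Further upstream: J, R, M, D, T.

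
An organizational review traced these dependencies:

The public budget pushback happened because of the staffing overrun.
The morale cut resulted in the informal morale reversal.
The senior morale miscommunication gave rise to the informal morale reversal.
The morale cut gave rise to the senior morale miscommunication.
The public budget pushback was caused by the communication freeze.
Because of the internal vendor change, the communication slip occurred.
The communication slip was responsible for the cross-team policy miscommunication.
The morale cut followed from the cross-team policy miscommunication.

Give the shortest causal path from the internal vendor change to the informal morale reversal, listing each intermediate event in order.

the internal vendor change → the communication slip → the cross-team policy miscommunication → the morale cut → the informal morale reversal

the internal vendor change → the communication slip
the communication slip → the cross-team policy miscommunication
the cross-team policy miscommunication → the morale cut
the morale cut → the informal morale reversal
Length: 4 steps.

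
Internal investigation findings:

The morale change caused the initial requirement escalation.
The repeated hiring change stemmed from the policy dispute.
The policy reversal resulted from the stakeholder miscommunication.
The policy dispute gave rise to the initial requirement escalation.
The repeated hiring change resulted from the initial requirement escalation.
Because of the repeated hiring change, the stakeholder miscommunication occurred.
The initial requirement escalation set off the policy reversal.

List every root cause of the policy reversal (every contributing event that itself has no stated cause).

Tracing upstream from the policy reversal: the policy reversal ← the initial requirement escalation ← the policy dispute.
A separate upstream branch: the policy reversal ← the initial requirement escalation ← the morale change.
Each of those chain origins has no stated cause.

the morale change, the policy dispute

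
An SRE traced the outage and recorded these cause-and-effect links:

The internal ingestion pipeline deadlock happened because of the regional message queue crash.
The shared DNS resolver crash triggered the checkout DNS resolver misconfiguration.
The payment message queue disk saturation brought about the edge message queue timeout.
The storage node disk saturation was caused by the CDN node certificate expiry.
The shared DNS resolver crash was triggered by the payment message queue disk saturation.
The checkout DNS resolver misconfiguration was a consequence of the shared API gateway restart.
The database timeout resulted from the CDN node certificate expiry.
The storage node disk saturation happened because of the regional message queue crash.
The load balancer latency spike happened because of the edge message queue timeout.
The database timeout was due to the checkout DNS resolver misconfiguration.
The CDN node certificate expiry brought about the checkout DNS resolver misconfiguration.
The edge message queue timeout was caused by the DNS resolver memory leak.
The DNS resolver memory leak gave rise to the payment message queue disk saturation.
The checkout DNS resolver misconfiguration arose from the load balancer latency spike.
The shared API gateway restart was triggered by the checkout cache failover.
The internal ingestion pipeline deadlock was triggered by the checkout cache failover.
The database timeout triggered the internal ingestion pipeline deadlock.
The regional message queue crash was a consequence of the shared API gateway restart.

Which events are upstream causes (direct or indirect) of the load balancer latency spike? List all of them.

the DNS resolver memory leak, the edge message queue timeout, the payment message queue disk saturation

Immediate cause of the load balancer latency spike: the edge message queue timeout.
Further upstream: the DNS resolver memory leak, the payment message queue disk saturation.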